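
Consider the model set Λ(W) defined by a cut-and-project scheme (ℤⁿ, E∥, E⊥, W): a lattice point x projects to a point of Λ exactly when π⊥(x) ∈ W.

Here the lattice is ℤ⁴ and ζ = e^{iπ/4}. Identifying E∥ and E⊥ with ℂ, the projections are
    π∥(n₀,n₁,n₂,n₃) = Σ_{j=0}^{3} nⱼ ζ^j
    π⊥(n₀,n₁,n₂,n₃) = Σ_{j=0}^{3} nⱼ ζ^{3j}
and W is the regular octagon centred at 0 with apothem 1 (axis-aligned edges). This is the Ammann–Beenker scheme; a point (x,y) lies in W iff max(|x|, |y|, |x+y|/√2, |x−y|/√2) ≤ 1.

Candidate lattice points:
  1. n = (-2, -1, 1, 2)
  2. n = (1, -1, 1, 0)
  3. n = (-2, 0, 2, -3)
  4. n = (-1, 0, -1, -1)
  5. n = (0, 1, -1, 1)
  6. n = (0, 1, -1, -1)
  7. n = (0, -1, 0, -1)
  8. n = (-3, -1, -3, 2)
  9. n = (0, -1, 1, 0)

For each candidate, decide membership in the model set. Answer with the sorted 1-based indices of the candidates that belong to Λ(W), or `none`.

With ζ = e^{iπ/4} the internal vectors are ζ^0,ζ^3,ζ^6,ζ^9.
#1 (-2, -1, 1, 2): internal (0.12132, -0.29289); octagon support 0.29289 vs apothem 1 → ∈ W
#2 (1, -1, 1, 0): internal (1.70711, -1.70711); octagon support 2.41421 vs apothem 1 → ∉ W
#3 (-2, 0, 2, -3): internal (-4.12132, -4.12132); octagon support 5.82843 vs apothem 1 → ∉ W
#4 (-1, 0, -1, -1): internal (-1.70711, 0.29289); octagon support 1.70711 vs apothem 1 → ∉ W
#5 (0, 1, -1, 1): internal (0.00000, 2.41421); octagon support 2.41421 vs apothem 1 → ∉ W
#6 (0, 1, -1, -1): internal (-1.41421, 1.00000); octagon support 1.70711 vs apothem 1 → ∉ W
#7 (0, -1, 0, -1): internal (0.00000, -1.41421); octagon support 1.41421 vs apothem 1 → ∉ W
#8 (-3, -1, -3, 2): internal (-0.87868, 3.70711); octagon support 3.70711 vs apothem 1 → ∉ W
#9 (0, -1, 1, 0): internal (0.70711, -1.70711); octagon support 1.70711 vs apothem 1 → ∉ W

1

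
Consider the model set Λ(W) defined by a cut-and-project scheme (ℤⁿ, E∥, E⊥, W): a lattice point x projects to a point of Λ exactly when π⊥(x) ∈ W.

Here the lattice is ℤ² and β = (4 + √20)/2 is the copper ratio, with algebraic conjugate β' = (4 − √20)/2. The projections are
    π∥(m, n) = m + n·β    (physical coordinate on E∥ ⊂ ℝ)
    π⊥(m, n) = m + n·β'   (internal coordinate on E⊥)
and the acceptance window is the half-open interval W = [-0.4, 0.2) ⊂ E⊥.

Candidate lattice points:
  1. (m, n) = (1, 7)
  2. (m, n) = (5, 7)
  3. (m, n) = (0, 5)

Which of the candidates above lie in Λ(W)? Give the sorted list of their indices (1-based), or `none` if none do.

none

β' = (4−√20)/2 ≈ -0.2361.
[1] lift (1,7): star map gives -0.6525; window check -0.4 ≤ -0.6525 < 0.2 is false → out
[2] lift (5,7): star map gives 3.3475; window check -0.4 ≤ 3.3475 < 0.2 is false → out
[3] lift (0,5): star map gives -1.1803; window check -0.4 ≤ -1.1803 < 0.2 is false → out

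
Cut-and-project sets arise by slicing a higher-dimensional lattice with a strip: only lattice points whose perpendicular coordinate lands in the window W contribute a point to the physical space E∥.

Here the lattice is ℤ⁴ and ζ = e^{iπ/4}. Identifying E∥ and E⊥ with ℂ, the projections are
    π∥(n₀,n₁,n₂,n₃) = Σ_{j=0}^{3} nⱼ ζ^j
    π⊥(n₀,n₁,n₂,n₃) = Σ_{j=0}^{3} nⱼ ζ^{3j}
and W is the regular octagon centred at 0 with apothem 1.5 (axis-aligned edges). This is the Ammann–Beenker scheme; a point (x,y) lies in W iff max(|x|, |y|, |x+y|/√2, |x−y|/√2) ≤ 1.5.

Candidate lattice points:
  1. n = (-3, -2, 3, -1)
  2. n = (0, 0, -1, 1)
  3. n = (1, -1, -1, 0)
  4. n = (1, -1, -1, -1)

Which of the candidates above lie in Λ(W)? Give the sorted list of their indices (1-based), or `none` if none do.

Internal map: ζ^{3j} for j=0..3 gives (1,0), (−√2/2,√2/2), (0,−1), (√2/2,√2/2).
#1 (-3, -2, 3, -1): internal (-2.292893, -5.121320); octagon support 5.242641 vs apothem 1.5 → ∉ W
#2 (0, 0, -1, 1): internal (0.707107, 1.707107); octagon support 1.707107 vs apothem 1.5 → ∉ W
#3 (1, -1, -1, 0): internal (1.707107, 0.292893); octagon support 1.707107 vs apothem 1.5 → ∉ W
#4 (1, -1, -1, -1): internal (1.000000, -0.414214); octagon support 1.000000 vs apothem 1.5 → ∈ W

4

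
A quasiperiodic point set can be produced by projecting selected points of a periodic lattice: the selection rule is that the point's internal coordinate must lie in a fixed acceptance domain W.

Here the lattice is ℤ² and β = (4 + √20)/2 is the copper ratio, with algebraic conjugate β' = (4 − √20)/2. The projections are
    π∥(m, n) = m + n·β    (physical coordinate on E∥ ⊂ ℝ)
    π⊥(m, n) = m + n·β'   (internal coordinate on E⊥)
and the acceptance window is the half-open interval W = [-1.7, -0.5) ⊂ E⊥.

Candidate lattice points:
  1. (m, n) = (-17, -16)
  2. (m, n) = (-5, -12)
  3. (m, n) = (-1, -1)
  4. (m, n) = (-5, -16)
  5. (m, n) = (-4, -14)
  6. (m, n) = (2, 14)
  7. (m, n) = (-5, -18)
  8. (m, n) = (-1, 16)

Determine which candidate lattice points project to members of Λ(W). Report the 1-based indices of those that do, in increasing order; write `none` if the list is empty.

3, 4, 5, 6, 7

Compute β' = (4−√20)/2 = -0.2361, so π⊥(m,n) = m -0.2361·n.
#1 (-17,-16): internal coord -17 + (-16)·β' = -13.2229; -13.2229 ∉ [-1.7, -0.5) → out
#2 (-5,-12): internal coord -5 + (-12)·β' = -2.1672; -2.1672 ∉ [-1.7, -0.5) → out
#3 (-1,-1): internal coord -1 + (-1)·β' = -0.7639; -0.7639 ∈ [-1.7, -0.5) → IN Λ
#4 (-5,-16): internal coord -5 + (-16)·β' = -1.2229; -1.2229 ∈ [-1.7, -0.5) → IN Λ
#5 (-4,-14): internal coord -4 + (-14)·β' = -0.6950; -0.6950 ∈ [-1.7, -0.5) → IN Λ
#6 (2,14): internal coord 2 + (14)·β' = -1.3050; -1.3050 ∈ [-1.7, -0.5) → IN Λ
#7 (-5,-18): internal coord -5 + (-18)·β' = -0.7508; -0.7508 ∈ [-1.7, -0.5) → IN Λ
#8 (-1,16): internal coord -1 + (16)·β' = -4.7771; -4.7771 ∉ [-1.7, -0.5) → out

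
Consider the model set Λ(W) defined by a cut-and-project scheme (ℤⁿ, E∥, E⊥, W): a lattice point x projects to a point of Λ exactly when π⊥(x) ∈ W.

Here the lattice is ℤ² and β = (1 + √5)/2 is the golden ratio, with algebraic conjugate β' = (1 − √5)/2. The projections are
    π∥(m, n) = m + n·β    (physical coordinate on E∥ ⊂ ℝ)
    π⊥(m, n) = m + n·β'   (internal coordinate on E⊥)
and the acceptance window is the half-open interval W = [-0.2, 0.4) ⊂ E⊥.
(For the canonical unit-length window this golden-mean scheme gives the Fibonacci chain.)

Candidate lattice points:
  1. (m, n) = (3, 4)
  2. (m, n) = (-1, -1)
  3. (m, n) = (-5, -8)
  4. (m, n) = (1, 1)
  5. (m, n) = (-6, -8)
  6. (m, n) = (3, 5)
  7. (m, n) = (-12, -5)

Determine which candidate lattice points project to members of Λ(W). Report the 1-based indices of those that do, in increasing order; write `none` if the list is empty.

Numerically β ≈ 1.61803 and β' = −1/β ≈ -0.61803.
#1 (3,4): internal coord 3 + (4)·β' = +0.52786; +0.52786 ∉ [-0.2, 0.4) → out
#2 (-1,-1): internal coord -1 + (-1)·β' = -0.38197; -0.38197 ∉ [-0.2, 0.4) → out
#3 (-5,-8): internal coord -5 + (-8)·β' = -0.05573; -0.05573 ∈ [-0.2, 0.4) → IN Λ
#4 (1,1): internal coord 1 + (1)·β' = +0.38197; +0.38197 ∈ [-0.2, 0.4) → IN Λ
#5 (-6,-8): internal coord -6 + (-8)·β' = -1.05573; -1.05573 ∉ [-0.2, 0.4) → out
#6 (3,5): internal coord 3 + (5)·β' = -0.09017; -0.09017 ∈ [-0.2, 0.4) → IN Λ
#7 (-12,-5): internal coord -12 + (-5)·β' = -8.90983; -8.90983 ∉ [-0.2, 0.4) → out

3, 4, 6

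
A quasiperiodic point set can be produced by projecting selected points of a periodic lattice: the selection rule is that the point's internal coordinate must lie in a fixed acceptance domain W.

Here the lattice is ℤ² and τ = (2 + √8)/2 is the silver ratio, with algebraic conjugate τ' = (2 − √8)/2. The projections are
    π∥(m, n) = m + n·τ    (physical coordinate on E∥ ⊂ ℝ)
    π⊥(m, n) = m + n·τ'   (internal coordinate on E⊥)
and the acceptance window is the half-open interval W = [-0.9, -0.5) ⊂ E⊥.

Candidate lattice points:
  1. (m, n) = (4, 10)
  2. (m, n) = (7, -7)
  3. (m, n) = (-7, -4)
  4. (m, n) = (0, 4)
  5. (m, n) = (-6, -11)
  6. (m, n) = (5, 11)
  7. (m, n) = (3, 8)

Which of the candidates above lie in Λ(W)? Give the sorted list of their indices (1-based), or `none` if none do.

none

τ' = (2−√8)/2 ≈ -0.414214.
#1 (4,10): internal coord 4 + (10)·τ' = -0.142136; -0.142136 ∉ [-0.9, -0.5) → out
#2 (7,-7): internal coord 7 + (-7)·τ' = +9.899495; +9.899495 ∉ [-0.9, -0.5) → out
#3 (-7,-4): internal coord -7 + (-4)·τ' = -5.343146; -5.343146 ∉ [-0.9, -0.5) → out
#4 (0,4): internal coord 0 + (4)·τ' = -1.656854; -1.656854 ∉ [-0.9, -0.5) → out
#5 (-6,-11): internal coord -6 + (-11)·τ' = -1.443651; -1.443651 ∉ [-0.9, -0.5) → out
#6 (5,11): internal coord 5 + (11)·τ' = +0.443651; +0.443651 ∉ [-0.9, -0.5) → out
#7 (3,8): internal coord 3 + (8)·τ' = -0.313708; -0.313708 ∉ [-0.9, -0.5) → out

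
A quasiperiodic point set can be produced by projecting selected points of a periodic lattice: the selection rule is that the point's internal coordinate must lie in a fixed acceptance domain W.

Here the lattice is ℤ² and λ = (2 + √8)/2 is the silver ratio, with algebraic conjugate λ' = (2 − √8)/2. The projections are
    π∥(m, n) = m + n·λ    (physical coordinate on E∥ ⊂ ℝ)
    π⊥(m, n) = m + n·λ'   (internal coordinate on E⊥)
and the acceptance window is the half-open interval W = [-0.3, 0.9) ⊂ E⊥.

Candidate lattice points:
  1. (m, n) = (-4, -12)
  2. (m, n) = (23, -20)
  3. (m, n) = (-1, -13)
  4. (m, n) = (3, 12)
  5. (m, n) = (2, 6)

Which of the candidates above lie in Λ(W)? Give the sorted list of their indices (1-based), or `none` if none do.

Numerically λ ≈ 2.414214 and λ' = −1/λ ≈ -0.414214.
#1 (-4,-12): internal coord -4 + (-12)·λ' = +0.970563; +0.970563 ∉ [-0.3, 0.9) → out
#2 (23,-20): internal coord 23 + (-20)·λ' = +31.284271; +31.284271 ∉ [-0.3, 0.9) → out
#3 (-1,-13): internal coord -1 + (-13)·λ' = +4.384776; +4.384776 ∉ [-0.3, 0.9) → out
#4 (3,12): internal coord 3 + (12)·λ' = -1.970563; -1.970563 ∉ [-0.3, 0.9) → out
#5 (2,6): internal coord 2 + (6)·λ' = -0.485281; -0.485281 ∉ [-0.3, 0.9) → out

none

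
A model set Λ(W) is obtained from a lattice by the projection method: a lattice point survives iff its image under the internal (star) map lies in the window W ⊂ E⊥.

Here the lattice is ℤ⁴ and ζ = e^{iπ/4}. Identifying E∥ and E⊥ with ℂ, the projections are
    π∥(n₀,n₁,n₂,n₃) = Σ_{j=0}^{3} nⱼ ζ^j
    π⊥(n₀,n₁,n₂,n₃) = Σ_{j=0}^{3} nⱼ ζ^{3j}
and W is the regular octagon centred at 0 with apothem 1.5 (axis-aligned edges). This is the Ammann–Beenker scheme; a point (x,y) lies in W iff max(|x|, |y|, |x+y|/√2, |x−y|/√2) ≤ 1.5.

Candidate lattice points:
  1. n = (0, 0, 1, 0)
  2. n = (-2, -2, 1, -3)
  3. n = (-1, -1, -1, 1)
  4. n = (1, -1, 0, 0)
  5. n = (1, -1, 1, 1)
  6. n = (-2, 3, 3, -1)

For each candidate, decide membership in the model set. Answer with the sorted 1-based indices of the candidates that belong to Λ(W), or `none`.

π⊥(n) = n₀ + n₁ζ³ + n₂ζ⁶ + n₃ζ⁹ where ζ = e^{iπ/4}.
candidate 1: n = (0, 0, 1, 0) → π⊥ ≈ (+0.00000, -1.00000); max(|x|,|y|,|x±y|/√2) = 1.00000 ≤ 1.5 ⇒ ∈ W
candidate 2: n = (-2, -2, 1, -3) → π⊥ ≈ (-2.70711, -4.53553); max(|x|,|y|,|x±y|/√2) = 5.12132 > 1.5 ⇒ ∉ W
candidate 3: n = (-1, -1, -1, 1) → π⊥ ≈ (+0.41421, +1.00000); max(|x|,|y|,|x±y|/√2) = 1.00000 ≤ 1.5 ⇒ ∈ W
candidate 4: n = (1, -1, 0, 0) → π⊥ ≈ (+1.70711, -0.70711); max(|x|,|y|,|x±y|/√2) = 1.70711 > 1.5 ⇒ ∉ W
candidate 5: n = (1, -1, 1, 1) → π⊥ ≈ (+2.41421, -1.00000); max(|x|,|y|,|x±y|/√2) = 2.41421 > 1.5 ⇒ ∉ W
candidate 6: n = (-2, 3, 3, -1) → π⊥ ≈ (-4.82843, -1.58579); max(|x|,|y|,|x±y|/√2) = 4.82843 > 1.5 ⇒ ∉ W

1, 3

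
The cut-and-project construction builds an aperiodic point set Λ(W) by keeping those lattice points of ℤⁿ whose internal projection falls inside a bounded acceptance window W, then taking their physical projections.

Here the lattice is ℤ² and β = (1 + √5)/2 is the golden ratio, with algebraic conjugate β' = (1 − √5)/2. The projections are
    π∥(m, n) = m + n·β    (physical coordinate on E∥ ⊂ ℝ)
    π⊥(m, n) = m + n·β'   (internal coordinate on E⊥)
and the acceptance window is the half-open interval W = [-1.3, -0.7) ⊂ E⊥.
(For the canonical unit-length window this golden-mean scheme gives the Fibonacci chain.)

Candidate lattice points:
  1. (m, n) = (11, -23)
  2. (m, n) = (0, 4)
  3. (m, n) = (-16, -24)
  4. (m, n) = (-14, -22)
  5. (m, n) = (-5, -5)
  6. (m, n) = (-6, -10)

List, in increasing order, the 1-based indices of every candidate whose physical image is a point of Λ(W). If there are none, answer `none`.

3

Numerically β ≈ 1.61803 and β' = −1/β ≈ -0.61803.
candidate 1: (m,n)=(11,-23) → π∥ = 11-23·β ≈ -26.21478, π⊥ = 11-23·β' ≈ 25.21478 ∉ [-1.3, -0.7) ⇒ out
candidate 2: (m,n)=(0,4) → π∥ = 0+4·β ≈ 6.47214, π⊥ = 0+4·β' ≈ -2.47214 ∉ [-1.3, -0.7) ⇒ out
candidate 3: (m,n)=(-16,-24) → π∥ = -16-24·β ≈ -54.83282, π⊥ = -16-24·β' ≈ -1.16718 ∈ [-1.3, -0.7) ⇒ IN Λ
candidate 4: (m,n)=(-14,-22) → π∥ = -14-22·β ≈ -49.59675, π⊥ = -14-22·β' ≈ -0.40325 ∉ [-1.3, -0.7) ⇒ out
candidate 5: (m,n)=(-5,-5) → π∥ = -5-5·β ≈ -13.09017, π⊥ = -5-5·β' ≈ -1.90983 ∉ [-1.3, -0.7) ⇒ out
candidate 6: (m,n)=(-6,-10) → π∥ = -6-10·β ≈ -22.18034, π⊥ = -6-10·β' ≈ 0.18034 ∉ [-1.3, -0.7) ⇒ out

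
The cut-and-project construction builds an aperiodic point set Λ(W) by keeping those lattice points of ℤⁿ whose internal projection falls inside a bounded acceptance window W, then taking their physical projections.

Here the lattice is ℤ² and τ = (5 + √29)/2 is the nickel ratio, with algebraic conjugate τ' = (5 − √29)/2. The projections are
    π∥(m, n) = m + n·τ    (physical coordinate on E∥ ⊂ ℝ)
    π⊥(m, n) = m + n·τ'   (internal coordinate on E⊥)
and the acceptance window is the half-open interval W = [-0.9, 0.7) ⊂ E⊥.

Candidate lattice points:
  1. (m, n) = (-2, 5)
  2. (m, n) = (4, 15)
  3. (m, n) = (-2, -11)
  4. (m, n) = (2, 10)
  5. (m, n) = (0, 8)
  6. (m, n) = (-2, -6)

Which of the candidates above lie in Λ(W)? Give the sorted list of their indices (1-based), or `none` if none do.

Compute τ' = (5−√29)/2 = -0.1926, so π⊥(m,n) = m -0.1926·n.
#1 (-2,5): internal coord -2 + (5)·τ' = -2.9629; -2.9629 ∉ [-0.9, 0.7) → out
#2 (4,15): internal coord 4 + (15)·τ' = +1.1113; +1.1113 ∉ [-0.9, 0.7) → out
#3 (-2,-11): internal coord -2 + (-11)·τ' = +0.1184; +0.1184 ∈ [-0.9, 0.7) → IN Λ
#4 (2,10): internal coord 2 + (10)·τ' = +0.0742; +0.0742 ∈ [-0.9, 0.7) → IN Λ
#5 (0,8): internal coord 0 + (8)·τ' = -1.5407; -1.5407 ∉ [-0.9, 0.7) → out
#6 (-2,-6): internal coord -2 + (-6)·τ' = -0.8445; -0.8445 ∈ [-0.9, 0.7) → IN Λ

3, 4, 6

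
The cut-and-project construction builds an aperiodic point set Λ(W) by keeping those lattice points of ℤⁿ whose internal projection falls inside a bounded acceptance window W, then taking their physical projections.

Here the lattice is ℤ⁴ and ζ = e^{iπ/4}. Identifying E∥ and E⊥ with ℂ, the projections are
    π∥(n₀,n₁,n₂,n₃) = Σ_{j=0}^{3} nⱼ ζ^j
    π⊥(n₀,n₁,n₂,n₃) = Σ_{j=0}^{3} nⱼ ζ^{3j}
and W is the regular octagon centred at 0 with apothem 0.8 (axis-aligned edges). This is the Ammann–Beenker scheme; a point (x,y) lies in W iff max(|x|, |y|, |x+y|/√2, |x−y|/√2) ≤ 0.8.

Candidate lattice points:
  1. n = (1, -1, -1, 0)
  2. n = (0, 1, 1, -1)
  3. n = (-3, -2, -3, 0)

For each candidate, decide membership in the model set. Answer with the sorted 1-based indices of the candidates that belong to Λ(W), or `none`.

Internal map: ζ^{3j} for j=0..3 gives (1,0), (−√2/2,√2/2), (0,−1), (√2/2,√2/2).
candidate 1: n = (1, -1, -1, 0) → π⊥ ≈ (+1.7071, +0.2929); max(|x|,|y|,|x±y|/√2) = 1.7071 > 0.8 ⇒ ∉ W
candidate 2: n = (0, 1, 1, -1) → π⊥ ≈ (-1.4142, -1.0000); max(|x|,|y|,|x±y|/√2) = 1.7071 > 0.8 ⇒ ∉ W
candidate 3: n = (-3, -2, -3, 0) → π⊥ ≈ (-1.5858, +1.5858); max(|x|,|y|,|x±y|/√2) = 2.2426 > 0.8 ⇒ ∉ W

none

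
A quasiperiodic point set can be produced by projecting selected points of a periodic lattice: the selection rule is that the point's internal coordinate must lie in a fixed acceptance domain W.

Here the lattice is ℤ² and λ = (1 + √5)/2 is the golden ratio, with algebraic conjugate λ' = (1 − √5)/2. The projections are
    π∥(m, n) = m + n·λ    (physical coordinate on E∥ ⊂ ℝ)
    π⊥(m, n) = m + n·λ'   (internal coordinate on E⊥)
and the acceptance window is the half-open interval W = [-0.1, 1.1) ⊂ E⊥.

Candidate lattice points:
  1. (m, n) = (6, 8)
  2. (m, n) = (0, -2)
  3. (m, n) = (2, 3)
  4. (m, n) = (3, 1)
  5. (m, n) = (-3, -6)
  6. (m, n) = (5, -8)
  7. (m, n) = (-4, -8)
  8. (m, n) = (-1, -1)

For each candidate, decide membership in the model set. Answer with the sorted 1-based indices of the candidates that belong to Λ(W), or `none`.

1, 3, 5, 7

λ' = (1−√5)/2 ≈ -0.618034.
[1] lift (6,8): star map gives 1.055728; window check -0.1 ≤ 1.055728 < 1.1 is true → IN Λ
[2] lift (0,-2): star map gives 1.236068; window check -0.1 ≤ 1.236068 < 1.1 is false → out
[3] lift (2,3): star map gives 0.145898; window check -0.1 ≤ 0.145898 < 1.1 is true → IN Λ
[4] lift (3,1): star map gives 2.381966; window check -0.1 ≤ 2.381966 < 1.1 is false → out
[5] lift (-3,-6): star map gives 0.708204; window check -0.1 ≤ 0.708204 < 1.1 is true → IN Λ
[6] lift (5,-8): star map gives 9.944272; window check -0.1 ≤ 9.944272 < 1.1 is false → out
[7] lift (-4,-8): star map gives 0.944272; window check -0.1 ≤ 0.944272 < 1.1 is true → IN Λ
[8] lift (-1,-1): star map gives -0.381966; window check -0.1 ≤ -0.381966 < 1.1 is false → out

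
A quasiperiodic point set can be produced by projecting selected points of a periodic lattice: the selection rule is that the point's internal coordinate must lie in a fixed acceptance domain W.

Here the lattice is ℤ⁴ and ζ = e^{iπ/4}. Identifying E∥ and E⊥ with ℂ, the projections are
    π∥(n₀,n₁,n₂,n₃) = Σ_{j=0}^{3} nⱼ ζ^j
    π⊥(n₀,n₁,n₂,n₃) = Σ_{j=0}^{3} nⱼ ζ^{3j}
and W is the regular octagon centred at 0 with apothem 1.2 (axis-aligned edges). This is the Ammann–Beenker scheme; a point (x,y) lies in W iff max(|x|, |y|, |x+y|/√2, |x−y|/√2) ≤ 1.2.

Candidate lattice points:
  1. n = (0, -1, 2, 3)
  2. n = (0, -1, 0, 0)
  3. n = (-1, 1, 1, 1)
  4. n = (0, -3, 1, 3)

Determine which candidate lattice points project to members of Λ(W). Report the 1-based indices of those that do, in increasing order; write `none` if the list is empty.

2, 3

π⊥(n) = n₀ + n₁ζ³ + n₂ζ⁶ + n₃ζ⁹ where ζ = e^{iπ/4}.
#1 (0, -1, 2, 3): internal (2.8284, -0.5858); octagon support 2.8284 vs apothem 1.2 → ∉ W
#2 (0, -1, 0, 0): internal (0.7071, -0.7071); octagon support 1.0000 vs apothem 1.2 → ∈ W
#3 (-1, 1, 1, 1): internal (-1.0000, 0.4142); octagon support 1.0000 vs apothem 1.2 → ∈ W
#4 (0, -3, 1, 3): internal (4.2426, -1.0000); octagon support 4.2426 vs apothem 1.2 → ∉ W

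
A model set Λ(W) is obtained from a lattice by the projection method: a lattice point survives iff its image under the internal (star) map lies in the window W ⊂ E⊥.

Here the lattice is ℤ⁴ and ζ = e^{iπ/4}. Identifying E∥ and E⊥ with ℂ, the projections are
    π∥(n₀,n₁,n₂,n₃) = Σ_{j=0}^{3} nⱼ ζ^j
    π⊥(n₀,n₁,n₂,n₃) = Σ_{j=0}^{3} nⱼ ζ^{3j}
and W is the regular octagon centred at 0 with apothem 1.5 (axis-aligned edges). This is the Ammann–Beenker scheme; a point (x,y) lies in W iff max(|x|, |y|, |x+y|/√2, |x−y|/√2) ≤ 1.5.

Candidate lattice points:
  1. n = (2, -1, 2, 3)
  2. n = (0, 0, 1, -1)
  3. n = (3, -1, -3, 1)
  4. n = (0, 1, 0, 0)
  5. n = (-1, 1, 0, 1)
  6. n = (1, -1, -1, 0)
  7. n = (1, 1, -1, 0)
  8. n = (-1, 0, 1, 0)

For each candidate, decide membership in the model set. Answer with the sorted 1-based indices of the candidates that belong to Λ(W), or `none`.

Internal map: ζ^{3j} for j=0..3 gives (1,0), (−√2/2,√2/2), (0,−1), (√2/2,√2/2).
candidate 1: n = (2, -1, 2, 3) → π⊥ ≈ (+4.828427, -0.585786); max(|x|,|y|,|x±y|/√2) = 4.828427 > 1.5 ⇒ ∉ W
candidate 2: n = (0, 0, 1, -1) → π⊥ ≈ (-0.707107, -1.707107); max(|x|,|y|,|x±y|/√2) = 1.707107 > 1.5 ⇒ ∉ W
candidate 3: n = (3, -1, -3, 1) → π⊥ ≈ (+4.414214, +3.000000); max(|x|,|y|,|x±y|/√2) = 5.242641 > 1.5 ⇒ ∉ W
candidate 4: n = (0, 1, 0, 0) → π⊥ ≈ (-0.707107, +0.707107); max(|x|,|y|,|x±y|/√2) = 1.000000 ≤ 1.5 ⇒ ∈ W
candidate 5: n = (-1, 1, 0, 1) → π⊥ ≈ (-1.000000, +1.414214); max(|x|,|y|,|x±y|/√2) = 1.707107 > 1.5 ⇒ ∉ W
candidate 6: n = (1, -1, -1, 0) → π⊥ ≈ (+1.707107, +0.292893); max(|x|,|y|,|x±y|/√2) = 1.707107 > 1.5 ⇒ ∉ W
candidate 7: n = (1, 1, -1, 0) → π⊥ ≈ (+0.292893, +1.707107); max(|x|,|y|,|x±y|/√2) = 1.707107 > 1.5 ⇒ ∉ W
candidate 8: n = (-1, 0, 1, 0) → π⊥ ≈ (-1.000000, -1.000000); max(|x|,|y|,|x±y|/√2) = 1.414214 ≤ 1.5 ⇒ ∈ W

4, 8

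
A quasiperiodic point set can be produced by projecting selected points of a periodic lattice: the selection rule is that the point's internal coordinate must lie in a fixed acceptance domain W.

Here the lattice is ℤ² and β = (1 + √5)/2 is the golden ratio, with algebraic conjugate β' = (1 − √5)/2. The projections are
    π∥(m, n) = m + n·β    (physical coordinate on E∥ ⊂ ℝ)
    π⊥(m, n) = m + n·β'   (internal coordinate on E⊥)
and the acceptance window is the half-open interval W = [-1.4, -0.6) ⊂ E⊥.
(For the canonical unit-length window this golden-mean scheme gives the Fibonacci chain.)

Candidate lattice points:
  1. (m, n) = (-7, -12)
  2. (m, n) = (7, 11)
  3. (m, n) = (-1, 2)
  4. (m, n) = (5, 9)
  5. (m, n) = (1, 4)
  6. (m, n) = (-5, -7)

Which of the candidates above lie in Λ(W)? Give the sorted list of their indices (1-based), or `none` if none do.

6

Numerically β ≈ 1.61803 and β' = −1/β ≈ -0.61803.
#1 (-7,-12): internal coord -7 + (-12)·β' = +0.41641; +0.41641 ∉ [-1.4, -0.6) → out
#2 (7,11): internal coord 7 + (11)·β' = +0.20163; +0.20163 ∉ [-1.4, -0.6) → out
#3 (-1,2): internal coord -1 + (2)·β' = -2.23607; -2.23607 ∉ [-1.4, -0.6) → out
#4 (5,9): internal coord 5 + (9)·β' = -0.56231; -0.56231 ∉ [-1.4, -0.6) → out
#5 (1,4): internal coord 1 + (4)·β' = -1.47214; -1.47214 ∉ [-1.4, -0.6) → out
#6 (-5,-7): internal coord -5 + (-7)·β' = -0.67376; -0.67376 ∈ [-1.4, -0.6) → IN Λ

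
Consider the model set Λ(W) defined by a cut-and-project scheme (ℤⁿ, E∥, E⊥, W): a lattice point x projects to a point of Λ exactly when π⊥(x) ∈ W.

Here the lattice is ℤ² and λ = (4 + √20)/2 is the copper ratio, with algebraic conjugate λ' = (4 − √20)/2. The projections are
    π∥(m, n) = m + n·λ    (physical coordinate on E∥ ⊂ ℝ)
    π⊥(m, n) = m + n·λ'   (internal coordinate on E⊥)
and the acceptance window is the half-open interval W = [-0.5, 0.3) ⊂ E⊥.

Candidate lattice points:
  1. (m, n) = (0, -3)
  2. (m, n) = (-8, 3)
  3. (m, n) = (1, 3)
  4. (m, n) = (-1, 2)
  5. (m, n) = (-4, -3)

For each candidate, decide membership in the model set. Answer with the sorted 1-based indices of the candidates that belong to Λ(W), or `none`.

3

Numerically λ ≈ 4.23607 and λ' = −1/λ ≈ -0.23607.
#1 (0,-3): internal coord 0 + (-3)·λ' = +0.70820; +0.70820 ∉ [-0.5, 0.3) → out
#2 (-8,3): internal coord -8 + (3)·λ' = -8.70820; -8.70820 ∉ [-0.5, 0.3) → out
#3 (1,3): internal coord 1 + (3)·λ' = +0.29180; +0.29180 ∈ [-0.5, 0.3) → IN Λ
#4 (-1,2): internal coord -1 + (2)·λ' = -1.47214; -1.47214 ∉ [-0.5, 0.3) → out
#5 (-4,-3): internal coord -4 + (-3)·λ' = -3.29180; -3.29180 ∉ [-0.5, 0.3) → out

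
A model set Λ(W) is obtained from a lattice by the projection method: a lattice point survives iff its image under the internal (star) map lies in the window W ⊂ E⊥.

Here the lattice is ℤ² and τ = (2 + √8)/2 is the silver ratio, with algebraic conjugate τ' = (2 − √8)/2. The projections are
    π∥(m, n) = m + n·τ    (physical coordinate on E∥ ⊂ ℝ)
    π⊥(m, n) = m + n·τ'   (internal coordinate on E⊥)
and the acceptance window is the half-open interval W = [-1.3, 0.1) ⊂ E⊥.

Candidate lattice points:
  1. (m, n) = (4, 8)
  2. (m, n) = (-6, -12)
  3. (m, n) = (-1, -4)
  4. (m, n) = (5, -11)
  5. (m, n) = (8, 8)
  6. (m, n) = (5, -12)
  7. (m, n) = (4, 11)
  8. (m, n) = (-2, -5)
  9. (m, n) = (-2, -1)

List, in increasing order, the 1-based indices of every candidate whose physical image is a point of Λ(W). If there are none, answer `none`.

2, 7, 8

Numerically τ ≈ 2.41421 and τ' = −1/τ ≈ -0.41421.
candidate 1: (m,n)=(4,8) → π∥ = 4+8·τ ≈ 23.31371, π⊥ = 4+8·τ' ≈ 0.68629 ∉ [-1.3, 0.1) ⇒ out
candidate 2: (m,n)=(-6,-12) → π∥ = -6-12·τ ≈ -34.97056, π⊥ = -6-12·τ' ≈ -1.02944 ∈ [-1.3, 0.1) ⇒ IN Λ
candidate 3: (m,n)=(-1,-4) → π∥ = -1-4·τ ≈ -10.65685, π⊥ = -1-4·τ' ≈ 0.65685 ∉ [-1.3, 0.1) ⇒ out
candidate 4: (m,n)=(5,-11) → π∥ = 5-11·τ ≈ -21.55635, π⊥ = 5-11·τ' ≈ 9.55635 ∉ [-1.3, 0.1) ⇒ out
candidate 5: (m,n)=(8,8) → π∥ = 8+8·τ ≈ 27.31371, π⊥ = 8+8·τ' ≈ 4.68629 ∉ [-1.3, 0.1) ⇒ out
candidate 6: (m,n)=(5,-12) → π∥ = 5-12·τ ≈ -23.97056, π⊥ = 5-12·τ' ≈ 9.97056 ∉ [-1.3, 0.1) ⇒ out
candidate 7: (m,n)=(4,11) → π∥ = 4+11·τ ≈ 30.55635, π⊥ = 4+11·τ' ≈ -0.55635 ∈ [-1.3, 0.1) ⇒ IN Λ
candidate 8: (m,n)=(-2,-5) → π∥ = -2-5·τ ≈ -14.07107, π⊥ = -2-5·τ' ≈ 0.07107 ∈ [-1.3, 0.1) ⇒ IN Λ
candidate 9: (m,n)=(-2,-1) → π∥ = -2-1·τ ≈ -4.41421, π⊥ = -2-1·τ' ≈ -1.58579 ∉ [-1.3, 0.1) ⇒ out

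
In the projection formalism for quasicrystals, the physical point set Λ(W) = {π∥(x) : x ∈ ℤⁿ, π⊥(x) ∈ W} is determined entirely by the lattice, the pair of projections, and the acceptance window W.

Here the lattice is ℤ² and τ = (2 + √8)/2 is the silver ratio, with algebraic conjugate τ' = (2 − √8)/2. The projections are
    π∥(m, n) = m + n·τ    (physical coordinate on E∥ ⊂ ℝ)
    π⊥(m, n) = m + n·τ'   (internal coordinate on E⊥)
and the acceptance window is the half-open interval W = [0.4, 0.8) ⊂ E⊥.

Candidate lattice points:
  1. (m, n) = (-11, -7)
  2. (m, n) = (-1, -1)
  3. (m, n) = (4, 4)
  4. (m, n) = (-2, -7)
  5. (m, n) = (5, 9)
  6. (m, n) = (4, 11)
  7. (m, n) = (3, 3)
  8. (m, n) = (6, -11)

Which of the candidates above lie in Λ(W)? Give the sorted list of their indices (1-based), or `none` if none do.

Numerically τ ≈ 2.41421 and τ' = −1/τ ≈ -0.41421.
#1 (-11,-7): internal coord -11 + (-7)·τ' = -8.10051; -8.10051 ∉ [0.4, 0.8) → out
#2 (-1,-1): internal coord -1 + (-1)·τ' = -0.58579; -0.58579 ∉ [0.4, 0.8) → out
#3 (4,4): internal coord 4 + (4)·τ' = +2.34315; +2.34315 ∉ [0.4, 0.8) → out
#4 (-2,-7): internal coord -2 + (-7)·τ' = +0.89949; +0.89949 ∉ [0.4, 0.8) → out
#5 (5,9): internal coord 5 + (9)·τ' = +1.27208; +1.27208 ∉ [0.4, 0.8) → out
#6 (4,11): internal coord 4 + (11)·τ' = -0.55635; -0.55635 ∉ [0.4, 0.8) → out
#7 (3,3): internal coord 3 + (3)·τ' = +1.75736; +1.75736 ∉ [0.4, 0.8) → out
#8 (6,-11): internal coord 6 + (-11)·τ' = +10.55635; +10.55635 ∉ [0.4, 0.8) → out

none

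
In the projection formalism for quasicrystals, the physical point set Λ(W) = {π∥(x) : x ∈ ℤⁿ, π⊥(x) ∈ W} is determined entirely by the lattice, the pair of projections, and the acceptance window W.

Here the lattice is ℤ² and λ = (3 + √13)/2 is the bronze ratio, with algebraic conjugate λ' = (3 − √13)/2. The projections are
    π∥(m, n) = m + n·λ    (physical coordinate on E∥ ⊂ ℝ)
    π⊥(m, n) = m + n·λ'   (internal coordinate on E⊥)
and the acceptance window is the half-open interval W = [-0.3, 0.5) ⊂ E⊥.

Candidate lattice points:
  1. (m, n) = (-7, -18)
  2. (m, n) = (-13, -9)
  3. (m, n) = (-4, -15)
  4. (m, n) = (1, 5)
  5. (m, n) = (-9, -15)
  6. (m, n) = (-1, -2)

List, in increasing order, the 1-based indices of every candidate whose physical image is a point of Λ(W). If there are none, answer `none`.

Compute λ' = (3−√13)/2 = -0.30278, so π⊥(m,n) = m -0.30278·n.
[1] lift (-7,-18): star map gives -1.55004; window check -0.3 ≤ -1.55004 < 0.5 is false → out
[2] lift (-13,-9): star map gives -10.27502; window check -0.3 ≤ -10.27502 < 0.5 is false → out
[3] lift (-4,-15): star map gives 0.54163; window check -0.3 ≤ 0.54163 < 0.5 is false → out
[4] lift (1,5): star map gives -0.51388; window check -0.3 ≤ -0.51388 < 0.5 is false → out
[5] lift (-9,-15): star map gives -4.45837; window check -0.3 ≤ -4.45837 < 0.5 is false → out
[6] lift (-1,-2): star map gives -0.39445; window check -0.3 ≤ -0.39445 < 0.5 is false → out

none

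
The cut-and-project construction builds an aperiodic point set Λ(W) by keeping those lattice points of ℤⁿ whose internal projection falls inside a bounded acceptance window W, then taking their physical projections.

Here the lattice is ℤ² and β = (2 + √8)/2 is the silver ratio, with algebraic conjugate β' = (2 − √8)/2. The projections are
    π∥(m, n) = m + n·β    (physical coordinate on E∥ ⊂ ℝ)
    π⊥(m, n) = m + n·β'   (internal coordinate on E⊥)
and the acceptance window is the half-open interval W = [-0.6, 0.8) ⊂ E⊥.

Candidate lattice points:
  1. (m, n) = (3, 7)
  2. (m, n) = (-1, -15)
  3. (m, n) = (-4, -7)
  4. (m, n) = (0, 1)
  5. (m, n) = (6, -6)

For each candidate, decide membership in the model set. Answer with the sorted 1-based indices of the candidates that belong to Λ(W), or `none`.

1, 4

Numerically β ≈ 2.414214 and β' = −1/β ≈ -0.414214.
[1] lift (3,7): star map gives 0.100505; window check -0.6 ≤ 0.100505 < 0.8 is true → IN Λ
[2] lift (-1,-15): star map gives 5.213203; window check -0.6 ≤ 5.213203 < 0.8 is false → out
[3] lift (-4,-7): star map gives -1.100505; window check -0.6 ≤ -1.100505 < 0.8 is false → out
[4] lift (0,1): star map gives -0.414214; window check -0.6 ≤ -0.414214 < 0.8 is true → IN Λ
[5] lift (6,-6): star map gives 8.485281; window check -0.6 ≤ 8.485281 < 0.8 is false → out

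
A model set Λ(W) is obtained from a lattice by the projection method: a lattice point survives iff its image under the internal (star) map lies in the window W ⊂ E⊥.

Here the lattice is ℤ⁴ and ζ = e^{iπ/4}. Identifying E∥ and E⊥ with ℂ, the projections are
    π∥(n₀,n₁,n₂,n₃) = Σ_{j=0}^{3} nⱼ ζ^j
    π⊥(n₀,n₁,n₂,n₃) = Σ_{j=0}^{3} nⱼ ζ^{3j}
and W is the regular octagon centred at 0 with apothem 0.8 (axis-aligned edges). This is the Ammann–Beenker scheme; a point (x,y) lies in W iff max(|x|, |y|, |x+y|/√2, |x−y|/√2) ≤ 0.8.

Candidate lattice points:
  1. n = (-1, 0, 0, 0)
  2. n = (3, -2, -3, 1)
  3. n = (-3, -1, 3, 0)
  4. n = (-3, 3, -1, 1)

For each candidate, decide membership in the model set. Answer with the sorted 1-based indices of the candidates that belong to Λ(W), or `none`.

Internal map: ζ^{3j} for j=0..3 gives (1,0), (−√2/2,√2/2), (0,−1), (√2/2,√2/2).
#1 (-1, 0, 0, 0): internal (-1.0000, 0.0000); octagon support 1.0000 vs apothem 0.8 → ∉ W
#2 (3, -2, -3, 1): internal (5.1213, 2.2929); octagon support 5.2426 vs apothem 0.8 → ∉ W
#3 (-3, -1, 3, 0): internal (-2.2929, -3.7071); octagon support 4.2426 vs apothem 0.8 → ∉ W
#4 (-3, 3, -1, 1): internal (-4.4142, 3.8284); octagon support 5.8284 vs apothem 0.8 → ∉ W

none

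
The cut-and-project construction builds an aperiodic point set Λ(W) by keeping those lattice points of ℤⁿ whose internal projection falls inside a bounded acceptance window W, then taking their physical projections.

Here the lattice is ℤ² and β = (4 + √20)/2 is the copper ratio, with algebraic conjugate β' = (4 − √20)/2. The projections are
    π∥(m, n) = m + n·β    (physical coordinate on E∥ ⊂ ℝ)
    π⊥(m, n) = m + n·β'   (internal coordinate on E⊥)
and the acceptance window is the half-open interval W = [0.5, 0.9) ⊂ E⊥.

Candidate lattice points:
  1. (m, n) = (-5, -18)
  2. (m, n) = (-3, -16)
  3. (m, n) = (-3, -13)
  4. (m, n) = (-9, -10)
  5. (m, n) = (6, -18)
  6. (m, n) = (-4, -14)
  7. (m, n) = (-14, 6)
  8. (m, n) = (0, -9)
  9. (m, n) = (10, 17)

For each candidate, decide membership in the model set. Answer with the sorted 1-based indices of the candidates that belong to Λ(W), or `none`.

Compute β' = (4−√20)/2 = -0.236068, so π⊥(m,n) = m -0.236068·n.
#1 (-5,-18): internal coord -5 + (-18)·β' = -0.750776; -0.750776 ∉ [0.5, 0.9) → out
#2 (-3,-16): internal coord -3 + (-16)·β' = +0.777088; +0.777088 ∈ [0.5, 0.9) → IN Λ
#3 (-3,-13): internal coord -3 + (-13)·β' = +0.068884; +0.068884 ∉ [0.5, 0.9) → out
#4 (-9,-10): internal coord -9 + (-10)·β' = -6.639320; -6.639320 ∉ [0.5, 0.9) → out
#5 (6,-18): internal coord 6 + (-18)·β' = +10.249224; +10.249224 ∉ [0.5, 0.9) → out
#6 (-4,-14): internal coord -4 + (-14)·β' = -0.695048; -0.695048 ∉ [0.5, 0.9) → out
#7 (-14,6): internal coord -14 + (6)·β' = -15.416408; -15.416408 ∉ [0.5, 0.9) → out
#8 (0,-9): internal coord 0 + (-9)·β' = +2.124612; +2.124612 ∉ [0.5, 0.9) → out
#9 (10,17): internal coord 10 + (17)·β' = +5.986844; +5.986844 ∉ [0.5, 0.9) → out

2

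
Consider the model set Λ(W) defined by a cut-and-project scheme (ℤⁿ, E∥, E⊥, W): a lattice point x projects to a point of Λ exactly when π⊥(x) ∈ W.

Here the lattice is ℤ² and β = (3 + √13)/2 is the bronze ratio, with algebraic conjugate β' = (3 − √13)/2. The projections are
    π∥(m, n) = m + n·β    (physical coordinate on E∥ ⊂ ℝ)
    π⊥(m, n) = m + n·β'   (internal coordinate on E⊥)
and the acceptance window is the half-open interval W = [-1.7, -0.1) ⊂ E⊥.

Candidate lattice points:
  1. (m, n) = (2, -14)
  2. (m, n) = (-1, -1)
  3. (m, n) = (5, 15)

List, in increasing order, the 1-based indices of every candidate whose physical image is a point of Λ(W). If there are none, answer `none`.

β' = (3−√13)/2 ≈ -0.30278.
#1 (2,-14): internal coord 2 + (-14)·β' = +6.23886; +6.23886 ∉ [-1.7, -0.1) → out
#2 (-1,-1): internal coord -1 + (-1)·β' = -0.69722; -0.69722 ∈ [-1.7, -0.1) → IN Λ
#3 (5,15): internal coord 5 + (15)·β' = +0.45837; +0.45837 ∉ [-1.7, -0.1) → out

2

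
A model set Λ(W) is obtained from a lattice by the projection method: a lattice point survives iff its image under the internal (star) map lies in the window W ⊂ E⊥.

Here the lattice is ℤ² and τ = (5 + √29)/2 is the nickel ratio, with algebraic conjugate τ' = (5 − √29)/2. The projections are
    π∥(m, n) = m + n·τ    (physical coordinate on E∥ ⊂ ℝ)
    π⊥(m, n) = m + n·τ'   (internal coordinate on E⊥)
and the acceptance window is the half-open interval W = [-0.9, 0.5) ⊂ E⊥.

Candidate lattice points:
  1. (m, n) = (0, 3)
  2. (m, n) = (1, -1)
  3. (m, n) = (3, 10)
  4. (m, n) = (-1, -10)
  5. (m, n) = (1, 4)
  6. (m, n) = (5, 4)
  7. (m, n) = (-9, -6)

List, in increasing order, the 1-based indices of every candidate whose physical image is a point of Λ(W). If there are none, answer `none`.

Compute τ' = (5−√29)/2 = -0.192582, so π⊥(m,n) = m -0.192582·n.
candidate 1: (m,n)=(0,3) → π∥ = 0+3·τ ≈ 15.577747, π⊥ = 0+3·τ' ≈ -0.577747 ∈ [-0.9, 0.5) ⇒ IN Λ
candidate 2: (m,n)=(1,-1) → π∥ = 1-1·τ ≈ -4.192582, π⊥ = 1-1·τ' ≈ 1.192582 ∉ [-0.9, 0.5) ⇒ out
candidate 3: (m,n)=(3,10) → π∥ = 3+10·τ ≈ 54.925824, π⊥ = 3+10·τ' ≈ 1.074176 ∉ [-0.9, 0.5) ⇒ out
candidate 4: (m,n)=(-1,-10) → π∥ = -1-10·τ ≈ -52.925824, π⊥ = -1-10·τ' ≈ 0.925824 ∉ [-0.9, 0.5) ⇒ out
candidate 5: (m,n)=(1,4) → π∥ = 1+4·τ ≈ 21.770330, π⊥ = 1+4·τ' ≈ 0.229670 ∈ [-0.9, 0.5) ⇒ IN Λ
candidate 6: (m,n)=(5,4) → π∥ = 5+4·τ ≈ 25.770330, π⊥ = 5+4·τ' ≈ 4.229670 ∉ [-0.9, 0.5) ⇒ out
candidate 7: (m,n)=(-9,-6) → π∥ = -9-6·τ ≈ -40.155494, π⊥ = -9-6·τ' ≈ -7.844506 ∉ [-0.9, 0.5) ⇒ out

1, 5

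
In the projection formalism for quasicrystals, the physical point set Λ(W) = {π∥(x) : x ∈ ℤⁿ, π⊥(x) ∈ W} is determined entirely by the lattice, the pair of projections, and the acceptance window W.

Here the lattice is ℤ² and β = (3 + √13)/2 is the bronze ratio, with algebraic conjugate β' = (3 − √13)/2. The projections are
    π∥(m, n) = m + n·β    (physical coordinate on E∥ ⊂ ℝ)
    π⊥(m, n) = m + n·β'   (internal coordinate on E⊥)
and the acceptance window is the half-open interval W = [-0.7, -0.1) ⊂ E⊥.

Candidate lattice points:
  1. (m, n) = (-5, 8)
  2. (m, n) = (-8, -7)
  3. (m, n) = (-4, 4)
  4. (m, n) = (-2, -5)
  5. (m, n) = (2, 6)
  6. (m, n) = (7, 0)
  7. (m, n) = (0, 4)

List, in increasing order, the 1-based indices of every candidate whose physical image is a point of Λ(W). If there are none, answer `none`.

4

Compute β' = (3−√13)/2 = -0.3028, so π⊥(m,n) = m -0.3028·n.
candidate 1: (m,n)=(-5,8) → π∥ = -5+8·β ≈ 21.4222, π⊥ = -5+8·β' ≈ -7.4222 ∉ [-0.7, -0.1) ⇒ out
candidate 2: (m,n)=(-8,-7) → π∥ = -8-7·β ≈ -31.1194, π⊥ = -8-7·β' ≈ -5.8806 ∉ [-0.7, -0.1) ⇒ out
candidate 3: (m,n)=(-4,4) → π∥ = -4+4·β ≈ 9.2111, π⊥ = -4+4·β' ≈ -5.2111 ∉ [-0.7, -0.1) ⇒ out
candidate 4: (m,n)=(-2,-5) → π∥ = -2-5·β ≈ -18.5139, π⊥ = -2-5·β' ≈ -0.4861 ∈ [-0.7, -0.1) ⇒ IN Λ
candidate 5: (m,n)=(2,6) → π∥ = 2+6·β ≈ 21.8167, π⊥ = 2+6·β' ≈ 0.1833 ∉ [-0.7, -0.1) ⇒ out
candidate 6: (m,n)=(7,0) → π∥ = 7+0·β ≈ 7.0000, π⊥ = 7+0·β' ≈ 7.0000 ∉ [-0.7, -0.1) ⇒ out
candidate 7: (m,n)=(0,4) → π∥ = 0+4·β ≈ 13.2111, π⊥ = 0+4·β' ≈ -1.2111 ∉ [-0.7, -0.1) ⇒ out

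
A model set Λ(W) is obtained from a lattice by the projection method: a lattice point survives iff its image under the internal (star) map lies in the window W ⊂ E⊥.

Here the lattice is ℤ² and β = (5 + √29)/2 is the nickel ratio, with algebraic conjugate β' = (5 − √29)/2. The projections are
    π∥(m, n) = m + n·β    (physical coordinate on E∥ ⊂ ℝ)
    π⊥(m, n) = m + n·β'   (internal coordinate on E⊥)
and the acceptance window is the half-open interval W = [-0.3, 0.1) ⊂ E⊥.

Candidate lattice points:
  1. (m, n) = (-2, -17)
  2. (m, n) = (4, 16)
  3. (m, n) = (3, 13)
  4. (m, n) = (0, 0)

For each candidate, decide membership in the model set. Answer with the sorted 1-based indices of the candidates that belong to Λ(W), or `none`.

4

Numerically β ≈ 5.19258 and β' = −1/β ≈ -0.19258.
candidate 1: (m,n)=(-2,-17) → π∥ = -2-17·β ≈ -90.27390, π⊥ = -2-17·β' ≈ 1.27390 ∉ [-0.3, 0.1) ⇒ out
candidate 2: (m,n)=(4,16) → π∥ = 4+16·β ≈ 87.08132, π⊥ = 4+16·β' ≈ 0.91868 ∉ [-0.3, 0.1) ⇒ out
candidate 3: (m,n)=(3,13) → π∥ = 3+13·β ≈ 70.50357, π⊥ = 3+13·β' ≈ 0.49643 ∉ [-0.3, 0.1) ⇒ out
candidate 4: (m,n)=(0,0) → π∥ = 0+0·β ≈ 0.00000, π⊥ = 0+0·β' ≈ 0.00000 ∈ [-0.3, 0.1) ⇒ IN Λ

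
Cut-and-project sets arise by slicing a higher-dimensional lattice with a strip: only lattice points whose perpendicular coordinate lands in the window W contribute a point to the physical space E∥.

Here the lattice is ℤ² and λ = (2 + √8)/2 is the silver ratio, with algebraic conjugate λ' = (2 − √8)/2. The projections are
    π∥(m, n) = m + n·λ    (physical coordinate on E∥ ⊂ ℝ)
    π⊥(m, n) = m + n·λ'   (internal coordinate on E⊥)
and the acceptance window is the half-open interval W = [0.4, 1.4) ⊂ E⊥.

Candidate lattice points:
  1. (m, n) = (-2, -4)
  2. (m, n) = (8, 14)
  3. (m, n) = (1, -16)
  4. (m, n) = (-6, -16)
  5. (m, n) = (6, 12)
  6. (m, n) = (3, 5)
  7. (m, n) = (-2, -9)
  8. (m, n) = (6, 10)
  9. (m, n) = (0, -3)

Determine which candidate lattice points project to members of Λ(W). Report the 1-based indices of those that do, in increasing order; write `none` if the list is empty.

Numerically λ ≈ 2.41421 and λ' = −1/λ ≈ -0.41421.
candidate 1: (m,n)=(-2,-4) → π∥ = -2-4·λ ≈ -11.65685, π⊥ = -2-4·λ' ≈ -0.34315 ∉ [0.4, 1.4) ⇒ out
candidate 2: (m,n)=(8,14) → π∥ = 8+14·λ ≈ 41.79899, π⊥ = 8+14·λ' ≈ 2.20101 ∉ [0.4, 1.4) ⇒ out
candidate 3: (m,n)=(1,-16) → π∥ = 1-16·λ ≈ -37.62742, π⊥ = 1-16·λ' ≈ 7.62742 ∉ [0.4, 1.4) ⇒ out
candidate 4: (m,n)=(-6,-16) → π∥ = -6-16·λ ≈ -44.62742, π⊥ = -6-16·λ' ≈ 0.62742 ∈ [0.4, 1.4) ⇒ IN Λ
candidate 5: (m,n)=(6,12) → π∥ = 6+12·λ ≈ 34.97056, π⊥ = 6+12·λ' ≈ 1.02944 ∈ [0.4, 1.4) ⇒ IN Λ
candidate 6: (m,n)=(3,5) → π∥ = 3+5·λ ≈ 15.07107, π⊥ = 3+5·λ' ≈ 0.92893 ∈ [0.4, 1.4) ⇒ IN Λ
candidate 7: (m,n)=(-2,-9) → π∥ = -2-9·λ ≈ -23.72792, π⊥ = -2-9·λ' ≈ 1.72792 ∉ [0.4, 1.4) ⇒ out
candidate 8: (m,n)=(6,10) → π∥ = 6+10·λ ≈ 30.14214, π⊥ = 6+10·λ' ≈ 1.85786 ∉ [0.4, 1.4) ⇒ out
candidate 9: (m,n)=(0,-3) → π∥ = 0-3·λ ≈ -7.24264, π⊥ = 0-3·λ' ≈ 1.24264 ∈ [0.4, 1.4) ⇒ IN Λ

4, 5, 6, 9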